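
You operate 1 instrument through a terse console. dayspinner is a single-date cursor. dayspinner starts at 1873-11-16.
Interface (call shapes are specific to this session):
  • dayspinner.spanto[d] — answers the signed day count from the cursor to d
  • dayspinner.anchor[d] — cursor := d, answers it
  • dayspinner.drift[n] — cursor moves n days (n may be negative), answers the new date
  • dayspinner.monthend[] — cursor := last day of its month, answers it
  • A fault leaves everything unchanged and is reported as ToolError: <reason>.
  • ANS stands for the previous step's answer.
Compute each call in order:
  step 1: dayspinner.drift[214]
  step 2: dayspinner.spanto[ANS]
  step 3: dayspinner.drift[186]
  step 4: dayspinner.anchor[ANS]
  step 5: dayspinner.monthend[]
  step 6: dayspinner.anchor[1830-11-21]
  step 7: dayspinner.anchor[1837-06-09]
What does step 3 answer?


Answer: 1874-12-21

Derivation:
I run dayspinner.drift on n='214', yielding 1874-06-18.
I invoke dayspinner.spanto on d='ANS', and see 0.
I use dayspinner.drift on n='186', giving 1874-12-21.
I invoke dayspinner.anchor on d='ANS', and get 1874-12-21.
Using dayspinner.monthend, and get 1874-12-31.
Now I run dayspinner.anchor on d='1830-11-21', and get 1830-11-21.
I use dayspinner.anchor on d='1837-06-09', giving 1837-06-09.


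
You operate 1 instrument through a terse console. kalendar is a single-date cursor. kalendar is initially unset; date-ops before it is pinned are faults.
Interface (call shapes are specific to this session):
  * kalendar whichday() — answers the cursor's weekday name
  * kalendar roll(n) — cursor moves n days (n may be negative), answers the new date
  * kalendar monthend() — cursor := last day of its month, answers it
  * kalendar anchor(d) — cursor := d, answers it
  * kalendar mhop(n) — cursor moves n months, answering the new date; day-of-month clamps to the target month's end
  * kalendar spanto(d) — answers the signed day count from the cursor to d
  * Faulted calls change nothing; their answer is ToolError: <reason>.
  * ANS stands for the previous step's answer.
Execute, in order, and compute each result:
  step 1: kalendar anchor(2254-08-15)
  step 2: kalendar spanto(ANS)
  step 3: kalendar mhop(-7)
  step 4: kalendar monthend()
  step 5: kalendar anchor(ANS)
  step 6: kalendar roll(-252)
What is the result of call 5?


==> kalendar anchor(d→2254-08-15)
<== 2254-08-15
==> kalendar spanto(d→ANS)
<== 0
==> kalendar mhop(n→-7)
<== 2254-01-15
==> kalendar monthend()
<== 2254-01-31
==> kalendar anchor(d→ANS)
<== 2254-01-31
==> kalendar roll(n→-252)
<== 2253-05-24

Answer: 2254-01-31


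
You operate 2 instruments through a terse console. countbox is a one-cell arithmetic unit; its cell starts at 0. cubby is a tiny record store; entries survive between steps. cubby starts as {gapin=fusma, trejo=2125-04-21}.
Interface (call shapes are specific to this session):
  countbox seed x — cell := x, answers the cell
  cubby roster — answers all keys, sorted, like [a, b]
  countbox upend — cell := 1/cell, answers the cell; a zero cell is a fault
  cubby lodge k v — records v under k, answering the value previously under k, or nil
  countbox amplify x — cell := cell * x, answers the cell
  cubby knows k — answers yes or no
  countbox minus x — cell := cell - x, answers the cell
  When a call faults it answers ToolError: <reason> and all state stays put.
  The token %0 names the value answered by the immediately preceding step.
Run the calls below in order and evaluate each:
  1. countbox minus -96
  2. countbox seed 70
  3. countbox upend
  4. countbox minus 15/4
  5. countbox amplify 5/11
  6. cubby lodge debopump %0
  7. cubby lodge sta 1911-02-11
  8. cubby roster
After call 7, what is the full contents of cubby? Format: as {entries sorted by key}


·→ countbox minus(x→-96)
·← 96
·→ countbox seed(x→70)
·← 70
·→ countbox upend()
·← 1/70
·→ countbox minus(x→15/4)
·← -523/140
·→ countbox amplify(x→5/11)
·← -523/308
·→ cubby lodge(k→debopump, v→%0)
·← nil
·→ cubby lodge(k→sta, v→1911-02-11)
·← nil
·→ cubby roster()
·← [debopump, gapin, sta, trejo]

Answer: {debopump=-523/308, gapin=fusma, sta=1911-02-11, trejo=2125-04-21}


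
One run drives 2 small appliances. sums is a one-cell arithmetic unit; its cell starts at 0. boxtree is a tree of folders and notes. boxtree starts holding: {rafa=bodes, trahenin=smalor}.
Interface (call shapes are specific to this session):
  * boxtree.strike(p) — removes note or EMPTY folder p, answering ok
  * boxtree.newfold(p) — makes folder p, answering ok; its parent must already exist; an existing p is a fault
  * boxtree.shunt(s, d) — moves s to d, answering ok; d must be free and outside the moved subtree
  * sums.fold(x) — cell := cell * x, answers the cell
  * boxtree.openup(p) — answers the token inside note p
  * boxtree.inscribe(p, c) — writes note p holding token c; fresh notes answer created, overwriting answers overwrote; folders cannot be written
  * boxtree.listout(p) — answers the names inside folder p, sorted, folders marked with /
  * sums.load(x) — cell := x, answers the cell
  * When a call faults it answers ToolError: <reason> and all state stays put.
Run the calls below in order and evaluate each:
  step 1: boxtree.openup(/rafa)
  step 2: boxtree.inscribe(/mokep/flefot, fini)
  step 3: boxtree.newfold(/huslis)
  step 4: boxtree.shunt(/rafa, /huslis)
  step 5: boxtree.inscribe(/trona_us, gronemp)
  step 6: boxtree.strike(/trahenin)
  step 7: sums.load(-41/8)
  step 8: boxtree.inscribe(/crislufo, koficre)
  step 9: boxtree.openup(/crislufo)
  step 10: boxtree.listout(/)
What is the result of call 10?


Answer: [crislufo, huslis/, rafa, trona_us]

Derivation:
-> openup(p=/rafa)
<- bodes
-> inscribe(p=/mokep/flefot, c=fini)
<- ToolError: no parent
-> newfold(p=/huslis)
<- ok
-> shunt(s=/rafa, d=/huslis)
<- ToolError: exists
-> inscribe(p=/trona_us, c=gronemp)
<- created
-> strike(p=/trahenin)
<- ok
-> load(x=-41/8)
<- -41/8
-> inscribe(p=/crislufo, c=koficre)
<- created
-> openup(p=/crislufo)
<- koficre
-> listout(p=/)
<- [crislufo, huslis/, rafa, trona_us]


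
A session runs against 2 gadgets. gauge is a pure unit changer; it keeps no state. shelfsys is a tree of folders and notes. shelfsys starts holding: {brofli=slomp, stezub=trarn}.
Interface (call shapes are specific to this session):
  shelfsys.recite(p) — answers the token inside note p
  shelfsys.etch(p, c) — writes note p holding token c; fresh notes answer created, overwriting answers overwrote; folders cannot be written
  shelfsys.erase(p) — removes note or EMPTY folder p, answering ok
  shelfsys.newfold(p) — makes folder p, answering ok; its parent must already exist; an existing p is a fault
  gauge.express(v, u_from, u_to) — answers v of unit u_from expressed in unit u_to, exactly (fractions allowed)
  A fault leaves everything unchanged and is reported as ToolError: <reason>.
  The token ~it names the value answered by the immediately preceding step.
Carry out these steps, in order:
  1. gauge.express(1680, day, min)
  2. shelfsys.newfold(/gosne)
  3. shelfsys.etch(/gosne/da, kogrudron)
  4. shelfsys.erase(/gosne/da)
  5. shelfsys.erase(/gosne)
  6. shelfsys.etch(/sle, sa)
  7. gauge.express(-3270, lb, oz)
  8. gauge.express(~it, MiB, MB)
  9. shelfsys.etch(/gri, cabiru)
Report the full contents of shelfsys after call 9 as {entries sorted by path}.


Answer: {brofli=slomp, gri=cabiru, sle=sa, stezub=trarn}

Derivation:
> express v: 1680 u_from: day u_to: min
= 2419200
> newfold p: /gosne
= ok
> etch p: /gosne/da c: kogrudron
= created
> erase p: /gosne/da
= ok
> erase p: /gosne
= ok
> etch p: /sle c: sa
= created
> express v: -3270 u_from: lb u_to: oz
= -52320
> express v: ~it u_from: MiB u_to: MB
= -171442176/3125
> etch p: /gri c: cabiru
= created


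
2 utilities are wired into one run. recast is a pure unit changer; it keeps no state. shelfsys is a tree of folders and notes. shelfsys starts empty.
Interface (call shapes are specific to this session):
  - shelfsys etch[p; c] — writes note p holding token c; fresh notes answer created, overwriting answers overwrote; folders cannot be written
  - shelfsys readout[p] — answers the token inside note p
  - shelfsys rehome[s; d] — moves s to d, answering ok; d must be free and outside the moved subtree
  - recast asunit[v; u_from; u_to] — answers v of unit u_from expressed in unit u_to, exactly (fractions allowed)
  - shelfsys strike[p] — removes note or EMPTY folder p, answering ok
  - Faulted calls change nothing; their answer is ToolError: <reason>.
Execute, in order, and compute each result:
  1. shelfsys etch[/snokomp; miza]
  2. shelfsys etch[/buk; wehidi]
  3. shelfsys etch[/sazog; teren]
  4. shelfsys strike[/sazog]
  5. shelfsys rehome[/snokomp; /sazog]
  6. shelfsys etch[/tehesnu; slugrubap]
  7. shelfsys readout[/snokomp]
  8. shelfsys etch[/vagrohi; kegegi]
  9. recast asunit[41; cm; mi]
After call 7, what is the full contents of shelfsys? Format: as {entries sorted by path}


>>> shelfsys etch p: /snokomp c: miza
[out] created
>>> shelfsys etch p: /buk c: wehidi
[out] created
>>> shelfsys etch p: /sazog c: teren
[out] created
>>> shelfsys strike p: /sazog
[out] ok
>>> shelfsys rehome s: /snokomp d: /sazog
[out] ok
>>> shelfsys etch p: /tehesnu c: slugrubap
[out] created
>>> shelfsys readout p: /snokomp
[out] ToolError: not found
>>> shelfsys etch p: /vagrohi c: kegegi
[out] created
>>> recast asunit v: 41 u_from: cm u_to: mi
[out] 205/804672

Answer: {buk=wehidi, sazog=miza, tehesnu=slugrubap}


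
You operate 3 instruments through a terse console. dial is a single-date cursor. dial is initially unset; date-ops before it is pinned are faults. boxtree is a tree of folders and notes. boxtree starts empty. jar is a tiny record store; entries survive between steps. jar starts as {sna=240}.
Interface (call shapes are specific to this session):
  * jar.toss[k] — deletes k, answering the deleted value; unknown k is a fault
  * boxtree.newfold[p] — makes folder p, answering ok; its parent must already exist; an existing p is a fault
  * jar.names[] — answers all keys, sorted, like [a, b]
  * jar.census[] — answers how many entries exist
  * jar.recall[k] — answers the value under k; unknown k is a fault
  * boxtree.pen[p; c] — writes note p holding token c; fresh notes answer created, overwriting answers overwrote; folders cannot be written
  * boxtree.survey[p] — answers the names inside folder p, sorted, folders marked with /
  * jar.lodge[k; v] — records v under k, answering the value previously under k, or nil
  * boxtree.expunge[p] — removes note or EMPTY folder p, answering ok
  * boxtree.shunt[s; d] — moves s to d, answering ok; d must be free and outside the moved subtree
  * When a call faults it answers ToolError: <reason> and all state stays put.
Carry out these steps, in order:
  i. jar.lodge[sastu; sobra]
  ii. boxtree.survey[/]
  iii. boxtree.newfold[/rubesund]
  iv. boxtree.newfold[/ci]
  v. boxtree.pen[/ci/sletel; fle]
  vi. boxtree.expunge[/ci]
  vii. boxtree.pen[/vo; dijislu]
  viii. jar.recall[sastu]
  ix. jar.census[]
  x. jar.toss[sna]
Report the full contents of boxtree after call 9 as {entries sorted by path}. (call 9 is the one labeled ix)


Answer: {ci/, ci/sletel=fle, rubesund/, vo=dijislu}

Derivation:
Now I run jar.lodge with k=sastu, v=sobra, — result: nil.
I call boxtree.survey with p=/, and get [].
I try boxtree.newfold with p=/rubesund: ok.
Calling boxtree.newfold with p=/ci, — result: ok.
Calling boxtree.pen with p=/ci/sletel, c=fle, giving created.
I call boxtree.expunge with p=/ci, and see ToolError: not empty.
I use boxtree.pen with p=/vo, c=dijislu, — result: created.
I run jar.recall with k=sastu, → sobra.
I call jar.census, and see 2.
I run jar.toss with k=sna, and observe 240.


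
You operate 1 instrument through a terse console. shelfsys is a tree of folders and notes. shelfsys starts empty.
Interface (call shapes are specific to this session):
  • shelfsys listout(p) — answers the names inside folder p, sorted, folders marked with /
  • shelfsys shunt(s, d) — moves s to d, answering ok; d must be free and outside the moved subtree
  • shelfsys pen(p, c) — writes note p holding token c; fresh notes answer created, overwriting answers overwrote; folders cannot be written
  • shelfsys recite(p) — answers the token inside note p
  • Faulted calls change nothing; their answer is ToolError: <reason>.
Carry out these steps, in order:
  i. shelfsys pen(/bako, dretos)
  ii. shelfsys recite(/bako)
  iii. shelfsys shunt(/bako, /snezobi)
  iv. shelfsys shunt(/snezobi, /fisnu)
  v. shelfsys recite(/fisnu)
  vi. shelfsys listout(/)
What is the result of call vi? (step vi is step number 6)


Answer: [fisnu]

Derivation:
==> shelfsys pen(p=/bako, c=dretos)
<== created
==> shelfsys recite(p=/bako)
<== dretos
==> shelfsys shunt(s=/bako, d=/snezobi)
<== ok
==> shelfsys shunt(s=/snezobi, d=/fisnu)
<== ok
==> shelfsys recite(p=/fisnu)
<== dretos
==> shelfsys listout(p=/)
<== [fisnu]


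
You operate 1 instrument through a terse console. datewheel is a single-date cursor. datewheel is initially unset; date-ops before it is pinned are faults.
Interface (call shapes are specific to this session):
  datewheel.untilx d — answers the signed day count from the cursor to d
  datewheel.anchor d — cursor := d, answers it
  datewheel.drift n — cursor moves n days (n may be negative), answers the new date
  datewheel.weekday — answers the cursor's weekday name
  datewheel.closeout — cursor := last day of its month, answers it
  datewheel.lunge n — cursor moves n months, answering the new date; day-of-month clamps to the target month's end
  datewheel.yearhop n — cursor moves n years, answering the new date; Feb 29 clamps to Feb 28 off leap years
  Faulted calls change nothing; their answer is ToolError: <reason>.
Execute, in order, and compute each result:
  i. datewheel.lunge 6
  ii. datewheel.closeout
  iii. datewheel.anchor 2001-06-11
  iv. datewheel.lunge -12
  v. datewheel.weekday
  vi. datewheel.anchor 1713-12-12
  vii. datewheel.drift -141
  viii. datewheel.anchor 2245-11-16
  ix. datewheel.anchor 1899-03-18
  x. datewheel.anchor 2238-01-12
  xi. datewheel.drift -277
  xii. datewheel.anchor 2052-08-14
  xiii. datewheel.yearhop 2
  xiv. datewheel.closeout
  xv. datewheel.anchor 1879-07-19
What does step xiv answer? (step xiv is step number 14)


I invoke lunge using n→6, giving ToolError: no date set.
I run closeout: ToolError: no date set.
I try anchor using d→2001-06-11, → 2001-06-11.
Invoking lunge using n→-12, and get 2000-06-11.
I use weekday, yielding Sunday.
I invoke anchor using d→1713-12-12, and get 1713-12-12.
Invoking drift using n→-141, and get 1713-07-24.
I invoke anchor using d→2245-11-16, yielding 2245-11-16.
I run anchor using d→1899-03-18, and observe 1899-03-18.
I run anchor using d→2238-01-12, and see 2238-01-12.
Using drift using n→-277, which returns 2237-04-10.
Calling anchor using d→2052-08-14, — result: 2052-08-14.
I try yearhop using n→2, yielding 2054-08-14.
Then closeout(), and get 2054-08-31.
I invoke anchor using d→1879-07-19, — result: 1879-07-19.

Answer: 2054-08-31


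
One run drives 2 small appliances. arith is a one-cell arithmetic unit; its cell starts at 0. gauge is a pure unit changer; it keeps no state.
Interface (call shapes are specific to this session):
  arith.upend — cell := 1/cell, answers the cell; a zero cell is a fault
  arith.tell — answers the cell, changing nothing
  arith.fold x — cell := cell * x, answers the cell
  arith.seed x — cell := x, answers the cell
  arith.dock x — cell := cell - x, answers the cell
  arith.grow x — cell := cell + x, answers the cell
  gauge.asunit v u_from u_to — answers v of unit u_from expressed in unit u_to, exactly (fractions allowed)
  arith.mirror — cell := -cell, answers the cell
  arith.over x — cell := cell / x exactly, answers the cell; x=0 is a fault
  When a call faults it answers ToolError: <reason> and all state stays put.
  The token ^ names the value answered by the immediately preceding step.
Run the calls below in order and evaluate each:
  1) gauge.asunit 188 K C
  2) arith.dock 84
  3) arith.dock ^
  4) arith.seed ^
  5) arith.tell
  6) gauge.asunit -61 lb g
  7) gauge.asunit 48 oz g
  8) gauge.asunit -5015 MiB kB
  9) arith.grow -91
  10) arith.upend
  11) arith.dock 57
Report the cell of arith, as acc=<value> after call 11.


Answer: acc=-5188/91

Derivation:
I try gauge.asunit(188, K, C), which returns -1703/20.
Using arith.dock(84), and get -84.
Using arith.dock(^): 0.
Using arith.seed(^), and see 0.
I run arith.tell, — result: 0.
I use gauge.asunit(-61, lb, g), which returns -2766913457/100000.
I invoke gauge.asunit(48, oz, g), giving 136077711/100000.
I try gauge.asunit(-5015, MiB, kB), → -131465216/25.
I invoke arith.grow(-91), and see -91.
Calling arith.upend, and observe -1/91.
I run arith.dock(57), and see -5188/91.


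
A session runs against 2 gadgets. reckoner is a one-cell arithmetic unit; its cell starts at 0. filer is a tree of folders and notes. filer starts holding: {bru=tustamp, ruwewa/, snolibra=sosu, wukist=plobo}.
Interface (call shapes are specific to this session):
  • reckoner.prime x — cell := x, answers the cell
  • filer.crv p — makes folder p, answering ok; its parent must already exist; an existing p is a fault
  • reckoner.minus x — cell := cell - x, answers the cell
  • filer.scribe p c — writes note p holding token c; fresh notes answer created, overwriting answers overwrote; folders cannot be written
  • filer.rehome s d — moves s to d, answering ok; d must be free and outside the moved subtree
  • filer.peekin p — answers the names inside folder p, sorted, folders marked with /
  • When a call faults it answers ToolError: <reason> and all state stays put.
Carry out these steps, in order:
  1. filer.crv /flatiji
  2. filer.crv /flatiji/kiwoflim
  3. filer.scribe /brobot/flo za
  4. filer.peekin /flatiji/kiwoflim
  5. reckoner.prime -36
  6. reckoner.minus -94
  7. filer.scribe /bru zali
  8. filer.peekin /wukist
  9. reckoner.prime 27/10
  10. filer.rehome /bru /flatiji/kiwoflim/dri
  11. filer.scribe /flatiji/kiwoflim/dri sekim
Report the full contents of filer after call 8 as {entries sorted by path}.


Step: filer.crv[p: /flatiji]
Result: ok
Step: filer.crv[p: /flatiji/kiwoflim]
Result: ok
Step: filer.scribe[p: /brobot/flo; c: za]
Result: ToolError: no parent
Step: filer.peekin[p: /flatiji/kiwoflim]
Result: []
Step: reckoner.prime[x: -36]
Result: -36
Step: reckoner.minus[x: -94]
Result: 58
Step: filer.scribe[p: /bru; c: zali]
Result: overwrote
Step: filer.peekin[p: /wukist]
Result: ToolError: not a directory
Step: reckoner.prime[x: 27/10]
Result: 27/10
Step: filer.rehome[s: /bru; d: /flatiji/kiwoflim/dri]
Result: ok
Step: filer.scribe[p: /flatiji/kiwoflim/dri; c: sekim]
Result: overwrote

Answer: {bru=zali, flatiji/, flatiji/kiwoflim/, ruwewa/, snolibra=sosu, wukist=plobo}


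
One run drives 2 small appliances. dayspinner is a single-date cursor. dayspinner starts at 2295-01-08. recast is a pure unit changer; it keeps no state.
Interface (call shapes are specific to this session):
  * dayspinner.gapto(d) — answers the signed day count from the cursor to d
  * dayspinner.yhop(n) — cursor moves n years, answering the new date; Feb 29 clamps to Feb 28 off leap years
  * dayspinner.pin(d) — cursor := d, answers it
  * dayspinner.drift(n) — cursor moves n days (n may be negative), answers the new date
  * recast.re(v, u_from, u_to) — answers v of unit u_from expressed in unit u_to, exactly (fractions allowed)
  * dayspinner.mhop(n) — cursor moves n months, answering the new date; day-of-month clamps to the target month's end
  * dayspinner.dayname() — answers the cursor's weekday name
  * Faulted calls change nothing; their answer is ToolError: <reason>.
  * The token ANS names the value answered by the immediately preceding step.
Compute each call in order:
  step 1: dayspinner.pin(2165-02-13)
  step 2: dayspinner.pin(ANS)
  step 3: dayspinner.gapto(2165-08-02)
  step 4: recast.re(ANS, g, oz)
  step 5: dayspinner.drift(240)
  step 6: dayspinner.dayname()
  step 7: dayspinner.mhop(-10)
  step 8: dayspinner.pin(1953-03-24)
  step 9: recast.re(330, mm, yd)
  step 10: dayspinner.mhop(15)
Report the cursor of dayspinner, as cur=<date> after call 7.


CALL dayspinner.pin[d='2165-02-13']
RET  2165-02-13
CALL dayspinner.pin[d='ANS']
RET  2165-02-13
CALL dayspinner.gapto[d='2165-08-02']
RET  170
CALL recast.re[v='ANS'; u_from='g'; u_to='oz']
RET  272000000/45359237
CALL dayspinner.drift[n='240']
RET  2165-10-11
CALL dayspinner.dayname[]
RET  Friday
CALL dayspinner.mhop[n='-10']
RET  2164-12-11
CALL dayspinner.pin[d='1953-03-24']
RET  1953-03-24
CALL recast.re[v='330'; u_from='mm'; u_to='yd']
RET  275/762
CALL dayspinner.mhop[n='15']
RET  1954-06-24

Answer: cur=2164-12-11


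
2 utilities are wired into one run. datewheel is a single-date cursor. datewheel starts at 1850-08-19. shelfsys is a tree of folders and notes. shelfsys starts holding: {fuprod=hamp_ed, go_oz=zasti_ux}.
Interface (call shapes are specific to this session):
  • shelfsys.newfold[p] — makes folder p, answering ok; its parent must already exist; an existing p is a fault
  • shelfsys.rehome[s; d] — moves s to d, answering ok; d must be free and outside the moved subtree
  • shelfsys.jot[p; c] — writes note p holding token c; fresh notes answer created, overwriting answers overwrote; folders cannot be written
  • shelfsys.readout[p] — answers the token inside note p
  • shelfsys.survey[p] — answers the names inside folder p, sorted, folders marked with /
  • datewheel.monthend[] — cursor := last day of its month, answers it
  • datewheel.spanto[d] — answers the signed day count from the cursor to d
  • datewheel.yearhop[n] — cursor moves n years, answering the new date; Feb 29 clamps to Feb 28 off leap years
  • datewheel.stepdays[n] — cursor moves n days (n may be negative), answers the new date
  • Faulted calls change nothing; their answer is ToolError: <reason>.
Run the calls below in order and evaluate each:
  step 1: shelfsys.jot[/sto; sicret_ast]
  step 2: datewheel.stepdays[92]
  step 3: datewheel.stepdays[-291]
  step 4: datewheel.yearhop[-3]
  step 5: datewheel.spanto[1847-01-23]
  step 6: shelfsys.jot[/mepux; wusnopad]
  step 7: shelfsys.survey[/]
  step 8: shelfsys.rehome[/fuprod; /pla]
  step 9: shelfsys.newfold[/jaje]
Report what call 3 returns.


I call jot(p→/sto, c→sicret_ast), yielding created.
I try stepdays(n→92), and get 1850-11-19.
Next I call stepdays(n→-291), and observe 1850-02-01.
Now I run yearhop(n→-3), and get 1847-02-01.
I call spanto(d→1847-01-23), and get -9.
I use jot(p→/mepux, c→wusnopad), giving created.
Calling survey(p→/), and get [fuprod, go_oz, mepux, sto].
Now I run rehome(s→/fuprod, d→/pla), giving ok.
Then newfold(p→/jaje), which returns ok.

Answer: 1850-02-01


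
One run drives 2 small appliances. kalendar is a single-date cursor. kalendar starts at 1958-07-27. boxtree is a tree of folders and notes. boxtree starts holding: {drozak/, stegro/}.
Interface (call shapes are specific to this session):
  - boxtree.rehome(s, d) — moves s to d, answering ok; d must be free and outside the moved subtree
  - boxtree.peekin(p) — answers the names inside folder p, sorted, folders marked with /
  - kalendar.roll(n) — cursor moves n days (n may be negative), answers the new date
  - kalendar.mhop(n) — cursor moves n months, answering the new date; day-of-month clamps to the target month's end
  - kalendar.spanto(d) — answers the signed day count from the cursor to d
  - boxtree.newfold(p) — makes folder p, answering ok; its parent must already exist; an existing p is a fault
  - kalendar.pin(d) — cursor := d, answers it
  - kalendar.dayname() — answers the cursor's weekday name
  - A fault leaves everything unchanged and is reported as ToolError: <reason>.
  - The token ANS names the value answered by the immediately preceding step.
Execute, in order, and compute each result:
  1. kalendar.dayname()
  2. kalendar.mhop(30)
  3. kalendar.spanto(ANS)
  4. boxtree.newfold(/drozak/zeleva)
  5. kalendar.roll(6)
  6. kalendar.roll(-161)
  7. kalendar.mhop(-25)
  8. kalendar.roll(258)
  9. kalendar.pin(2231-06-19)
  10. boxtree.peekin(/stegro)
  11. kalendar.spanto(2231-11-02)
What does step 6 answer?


Answer: 1960-08-25

Derivation:
// 1. dayname() => Sunday
// 2. mhop(30) => 1961-01-27
// 3. spanto(ANS) => 0
// 4. newfold(/drozak/zeleva) => ok
// 5. roll(6) => 1961-02-02
// 6. roll(-161) => 1960-08-25
// 7. mhop(-25) => 1958-07-25
// 8. roll(258) => 1959-04-09
// 9. pin(2231-06-19) => 2231-06-19
// 10. peekin(/stegro) => []
// 11. spanto(2231-11-02) => 136


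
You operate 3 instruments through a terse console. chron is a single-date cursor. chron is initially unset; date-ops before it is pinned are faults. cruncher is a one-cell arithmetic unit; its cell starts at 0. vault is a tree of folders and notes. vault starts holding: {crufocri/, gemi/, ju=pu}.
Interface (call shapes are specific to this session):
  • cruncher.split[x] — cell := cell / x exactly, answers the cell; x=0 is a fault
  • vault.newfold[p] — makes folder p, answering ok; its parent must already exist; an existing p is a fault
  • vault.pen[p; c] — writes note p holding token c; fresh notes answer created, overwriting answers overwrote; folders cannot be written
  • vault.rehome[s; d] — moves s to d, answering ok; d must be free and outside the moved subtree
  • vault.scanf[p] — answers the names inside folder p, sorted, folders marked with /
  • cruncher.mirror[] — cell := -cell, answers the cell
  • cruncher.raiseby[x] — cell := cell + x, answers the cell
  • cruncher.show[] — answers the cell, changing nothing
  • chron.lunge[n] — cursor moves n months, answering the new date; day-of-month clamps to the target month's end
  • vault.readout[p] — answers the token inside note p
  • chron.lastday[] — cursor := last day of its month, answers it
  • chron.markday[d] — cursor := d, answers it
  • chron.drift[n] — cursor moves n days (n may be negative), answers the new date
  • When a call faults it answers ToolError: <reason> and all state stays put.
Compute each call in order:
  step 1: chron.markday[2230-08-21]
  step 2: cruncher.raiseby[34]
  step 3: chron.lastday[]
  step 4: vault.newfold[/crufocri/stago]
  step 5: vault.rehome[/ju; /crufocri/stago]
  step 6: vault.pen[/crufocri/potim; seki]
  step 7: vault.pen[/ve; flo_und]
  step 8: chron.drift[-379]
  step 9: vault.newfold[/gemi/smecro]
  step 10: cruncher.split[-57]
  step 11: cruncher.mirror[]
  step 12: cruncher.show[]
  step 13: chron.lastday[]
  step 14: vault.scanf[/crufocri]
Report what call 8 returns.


Answer: 2229-08-17

Derivation:
> chron.markday d='2230-08-21'
= 2230-08-21
> cruncher.raiseby x='34'
= 34
> chron.lastday
= 2230-08-31
> vault.newfold p='/crufocri/stago'
= ok
> vault.rehome s='/ju' d='/crufocri/stago'
= ToolError: exists
> vault.pen p='/crufocri/potim' c='seki'
= created
> vault.pen p='/ve' c='flo_und'
= created
> chron.drift n='-379'
= 2229-08-17
> vault.newfold p='/gemi/smecro'
= ok
> cruncher.split x='-57'
= -34/57
> cruncher.mirror
= 34/57
> cruncher.show
= 34/57
> chron.lastday
= 2229-08-31
> vault.scanf p='/crufocri'
= [potim, stago/]


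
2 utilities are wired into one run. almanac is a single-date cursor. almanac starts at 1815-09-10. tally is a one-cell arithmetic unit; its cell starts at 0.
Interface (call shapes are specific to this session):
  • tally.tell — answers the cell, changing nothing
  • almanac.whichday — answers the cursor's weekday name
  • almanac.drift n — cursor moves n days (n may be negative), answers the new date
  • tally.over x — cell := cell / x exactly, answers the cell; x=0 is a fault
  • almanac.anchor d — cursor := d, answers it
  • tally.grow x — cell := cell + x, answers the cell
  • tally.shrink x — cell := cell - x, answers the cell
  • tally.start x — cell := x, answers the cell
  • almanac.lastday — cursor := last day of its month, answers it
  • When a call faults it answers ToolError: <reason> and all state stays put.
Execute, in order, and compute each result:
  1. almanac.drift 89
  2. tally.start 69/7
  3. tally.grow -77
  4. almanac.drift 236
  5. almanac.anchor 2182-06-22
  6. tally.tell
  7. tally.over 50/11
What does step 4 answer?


·→ drift(n: 89)
·← 1815-12-08
·→ start(x: 69/7)
·← 69/7
·→ grow(x: -77)
·← -470/7
·→ drift(n: 236)
·← 1816-07-31
·→ anchor(d: 2182-06-22)
·← 2182-06-22
·→ tell()
·← -470/7
·→ over(x: 50/11)
·← -517/35

Answer: 1816-07-31


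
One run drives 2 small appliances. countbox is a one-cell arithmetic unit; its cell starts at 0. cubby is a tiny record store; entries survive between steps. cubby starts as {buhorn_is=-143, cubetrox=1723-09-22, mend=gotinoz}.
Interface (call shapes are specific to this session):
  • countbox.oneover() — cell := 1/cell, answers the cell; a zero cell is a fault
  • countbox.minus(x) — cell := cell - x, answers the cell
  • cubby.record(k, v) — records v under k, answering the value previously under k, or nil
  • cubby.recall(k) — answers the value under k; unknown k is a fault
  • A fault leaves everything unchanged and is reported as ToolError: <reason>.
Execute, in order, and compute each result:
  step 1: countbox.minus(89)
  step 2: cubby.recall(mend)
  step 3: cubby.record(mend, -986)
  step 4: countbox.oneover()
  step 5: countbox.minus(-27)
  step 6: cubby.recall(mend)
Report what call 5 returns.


~$ countbox.minus 89
= -89
~$ cubby.recall mend
= gotinoz
~$ cubby.record mend -986
= gotinoz
~$ countbox.oneover
= -1/89
~$ countbox.minus -27
= 2402/89
~$ cubby.recall mend
= -986

Answer: 2402/89


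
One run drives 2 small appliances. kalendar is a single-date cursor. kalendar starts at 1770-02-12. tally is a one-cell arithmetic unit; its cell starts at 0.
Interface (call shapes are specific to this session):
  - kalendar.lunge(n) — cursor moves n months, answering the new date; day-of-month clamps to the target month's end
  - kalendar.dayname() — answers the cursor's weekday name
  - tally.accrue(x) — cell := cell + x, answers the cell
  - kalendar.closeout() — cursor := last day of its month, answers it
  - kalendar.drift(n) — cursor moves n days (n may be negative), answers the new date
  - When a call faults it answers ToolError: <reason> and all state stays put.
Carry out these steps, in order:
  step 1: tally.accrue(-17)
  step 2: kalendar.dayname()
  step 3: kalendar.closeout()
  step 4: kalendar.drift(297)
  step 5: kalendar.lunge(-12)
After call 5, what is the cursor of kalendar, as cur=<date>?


Using tally.accrue passing x=-17, and get -17.
Now I run kalendar.dayname, and see Monday.
Invoking kalendar.closeout, → 1770-02-28.
I try kalendar.drift passing n=297, and see 1770-12-22.
Next I call kalendar.lunge passing n=-12, — result: 1769-12-22.

Answer: cur=1769-12-22


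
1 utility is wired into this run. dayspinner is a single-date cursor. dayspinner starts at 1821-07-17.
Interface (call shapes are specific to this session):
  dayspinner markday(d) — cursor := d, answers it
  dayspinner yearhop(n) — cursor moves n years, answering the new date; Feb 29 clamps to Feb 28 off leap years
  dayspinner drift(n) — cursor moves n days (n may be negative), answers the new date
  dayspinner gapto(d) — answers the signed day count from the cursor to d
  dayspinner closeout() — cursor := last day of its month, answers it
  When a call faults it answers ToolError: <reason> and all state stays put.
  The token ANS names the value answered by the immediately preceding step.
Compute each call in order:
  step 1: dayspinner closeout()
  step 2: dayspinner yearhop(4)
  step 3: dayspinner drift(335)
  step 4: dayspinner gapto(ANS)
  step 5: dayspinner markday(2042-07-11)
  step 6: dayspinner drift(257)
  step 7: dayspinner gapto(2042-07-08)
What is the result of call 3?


Answer: 1826-07-01

Derivation:
-> dayspinner closeout()
<- 1821-07-31
-> dayspinner yearhop(4)
<- 1825-07-31
-> dayspinner drift(335)
<- 1826-07-01
-> dayspinner gapto(ANS)
<- 0
-> dayspinner markday(2042-07-11)
<- 2042-07-11
-> dayspinner drift(257)
<- 2043-03-25
-> dayspinner gapto(2042-07-08)
<- -260


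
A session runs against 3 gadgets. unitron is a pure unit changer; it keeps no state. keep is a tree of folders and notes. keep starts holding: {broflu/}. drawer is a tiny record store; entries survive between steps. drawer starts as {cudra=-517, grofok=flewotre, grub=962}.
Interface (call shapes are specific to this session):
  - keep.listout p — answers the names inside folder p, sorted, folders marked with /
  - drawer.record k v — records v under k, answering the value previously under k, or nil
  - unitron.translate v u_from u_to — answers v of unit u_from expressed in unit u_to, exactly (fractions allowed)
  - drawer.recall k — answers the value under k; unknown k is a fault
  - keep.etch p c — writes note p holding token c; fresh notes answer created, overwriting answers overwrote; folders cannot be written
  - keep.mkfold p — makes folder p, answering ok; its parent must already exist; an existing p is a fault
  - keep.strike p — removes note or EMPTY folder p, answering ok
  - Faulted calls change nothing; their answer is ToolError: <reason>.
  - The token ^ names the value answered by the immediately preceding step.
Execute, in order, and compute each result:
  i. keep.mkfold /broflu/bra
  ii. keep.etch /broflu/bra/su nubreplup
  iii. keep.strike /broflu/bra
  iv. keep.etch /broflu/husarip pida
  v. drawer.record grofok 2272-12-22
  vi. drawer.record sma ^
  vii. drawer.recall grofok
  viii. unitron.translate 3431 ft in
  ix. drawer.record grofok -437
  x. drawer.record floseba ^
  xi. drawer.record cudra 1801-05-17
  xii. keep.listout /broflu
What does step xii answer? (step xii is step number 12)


Answer: [bra/, husarip]

Derivation:
% keep.mkfold(p='/broflu/bra') ~> ok
% keep.etch(p='/broflu/bra/su', c='nubreplup') ~> created
% keep.strike(p='/broflu/bra') ~> ToolError: not empty
% keep.etch(p='/broflu/husarip', c='pida') ~> created
% drawer.record(k='grofok', v='2272-12-22') ~> flewotre
% drawer.record(k='sma', v='^') ~> nil
% drawer.recall(k='grofok') ~> 2272-12-22
% unitron.translate(v='3431', u_from='ft', u_to='in') ~> 41172
% drawer.record(k='grofok', v='-437') ~> 2272-12-22
% drawer.record(k='floseba', v='^') ~> nil
% drawer.record(k='cudra', v='1801-05-17') ~> -517
% keep.listout(p='/broflu') ~> [bra/, husarip]


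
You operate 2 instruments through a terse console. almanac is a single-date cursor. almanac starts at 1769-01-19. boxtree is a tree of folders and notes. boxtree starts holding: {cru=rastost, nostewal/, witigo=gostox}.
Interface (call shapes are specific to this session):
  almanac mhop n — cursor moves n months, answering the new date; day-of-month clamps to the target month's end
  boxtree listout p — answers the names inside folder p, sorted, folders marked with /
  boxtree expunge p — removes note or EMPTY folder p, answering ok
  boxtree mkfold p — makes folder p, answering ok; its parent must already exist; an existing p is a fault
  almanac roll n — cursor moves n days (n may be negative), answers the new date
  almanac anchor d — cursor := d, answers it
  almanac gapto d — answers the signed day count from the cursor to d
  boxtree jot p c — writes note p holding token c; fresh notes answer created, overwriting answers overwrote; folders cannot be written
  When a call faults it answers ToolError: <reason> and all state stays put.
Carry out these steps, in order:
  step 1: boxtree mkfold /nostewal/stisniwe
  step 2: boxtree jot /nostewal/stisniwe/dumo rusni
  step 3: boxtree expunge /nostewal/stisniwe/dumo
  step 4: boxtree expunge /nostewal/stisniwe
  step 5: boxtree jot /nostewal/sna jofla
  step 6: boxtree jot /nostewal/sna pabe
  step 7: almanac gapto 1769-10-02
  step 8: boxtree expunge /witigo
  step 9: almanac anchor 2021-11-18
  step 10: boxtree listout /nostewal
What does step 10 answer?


Then boxtree mkfold with p→/nostewal/stisniwe, which returns ok.
I invoke boxtree jot with p→/nostewal/stisniwe/dumo, c→rusni, → created.
I call boxtree expunge with p→/nostewal/stisniwe/dumo, and see ok.
Invoking boxtree expunge with p→/nostewal/stisniwe, yielding ok.
I try boxtree jot with p→/nostewal/sna, c→jofla, and observe created.
Invoking boxtree jot with p→/nostewal/sna, c→pabe, giving overwrote.
I call almanac gapto with d→1769-10-02, giving 256.
Next I call boxtree expunge with p→/witigo, and get ok.
Then almanac anchor with d→2021-11-18, and get 2021-11-18.
Now I run boxtree listout with p→/nostewal, and get [sna].

Answer: [sna]


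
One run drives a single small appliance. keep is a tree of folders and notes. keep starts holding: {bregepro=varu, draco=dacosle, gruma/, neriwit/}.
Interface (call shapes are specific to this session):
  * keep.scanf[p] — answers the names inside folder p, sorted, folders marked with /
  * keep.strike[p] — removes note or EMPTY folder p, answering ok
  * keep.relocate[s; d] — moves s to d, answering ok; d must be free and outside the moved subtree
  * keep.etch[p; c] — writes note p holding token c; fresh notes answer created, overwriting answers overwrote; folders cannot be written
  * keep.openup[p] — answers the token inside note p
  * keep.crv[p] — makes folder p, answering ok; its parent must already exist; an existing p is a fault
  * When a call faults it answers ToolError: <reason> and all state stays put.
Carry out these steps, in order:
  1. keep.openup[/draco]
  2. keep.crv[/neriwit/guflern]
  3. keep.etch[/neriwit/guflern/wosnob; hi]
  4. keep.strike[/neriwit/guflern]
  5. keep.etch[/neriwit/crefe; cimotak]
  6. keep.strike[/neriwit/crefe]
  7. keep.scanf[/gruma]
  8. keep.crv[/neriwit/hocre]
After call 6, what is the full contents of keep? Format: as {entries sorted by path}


% 1. openup(/draco) ~> dacosle
% 2. crv(/neriwit/guflern) ~> ok
% 3. etch(/neriwit/guflern/wosnob, hi) ~> created
% 4. strike(/neriwit/guflern) ~> ToolError: not empty
% 5. etch(/neriwit/crefe, cimotak) ~> created
% 6. strike(/neriwit/crefe) ~> ok
% 7. scanf(/gruma) ~> []
% 8. crv(/neriwit/hocre) ~> ok

Answer: {bregepro=varu, draco=dacosle, gruma/, neriwit/, neriwit/guflern/, neriwit/guflern/wosnob=hi}


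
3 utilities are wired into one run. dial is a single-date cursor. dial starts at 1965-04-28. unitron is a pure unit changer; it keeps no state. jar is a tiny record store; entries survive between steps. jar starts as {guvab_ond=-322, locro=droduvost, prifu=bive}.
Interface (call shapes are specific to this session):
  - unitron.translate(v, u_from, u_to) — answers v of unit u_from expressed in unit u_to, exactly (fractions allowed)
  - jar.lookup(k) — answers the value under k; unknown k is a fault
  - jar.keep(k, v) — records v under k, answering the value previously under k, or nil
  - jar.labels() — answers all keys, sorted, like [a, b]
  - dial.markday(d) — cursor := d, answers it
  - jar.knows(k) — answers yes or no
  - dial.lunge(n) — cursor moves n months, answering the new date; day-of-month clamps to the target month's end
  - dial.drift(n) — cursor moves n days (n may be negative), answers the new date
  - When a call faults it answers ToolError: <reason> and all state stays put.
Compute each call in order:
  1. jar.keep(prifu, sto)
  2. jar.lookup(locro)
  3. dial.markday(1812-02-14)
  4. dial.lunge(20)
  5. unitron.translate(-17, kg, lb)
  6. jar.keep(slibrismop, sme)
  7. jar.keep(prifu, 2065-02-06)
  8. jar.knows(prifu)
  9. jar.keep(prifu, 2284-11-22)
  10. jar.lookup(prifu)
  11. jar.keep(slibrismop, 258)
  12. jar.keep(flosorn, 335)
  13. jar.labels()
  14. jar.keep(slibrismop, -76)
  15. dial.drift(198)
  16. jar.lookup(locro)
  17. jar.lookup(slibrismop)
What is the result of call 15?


Answer: 1814-04-30

Derivation:
// jar.keep(k: prifu, v: sto) => bive
// jar.lookup(k: locro) => droduvost
// dial.markday(d: 1812-02-14) => 1812-02-14
// dial.lunge(n: 20) => 1813-10-14
// unitron.translate(v: -17, u_from: kg, u_to: lb) => -1700000000/45359237
// jar.keep(k: slibrismop, v: sme) => nil
// jar.keep(k: prifu, v: 2065-02-06) => sto
// jar.knows(k: prifu) => yes
// jar.keep(k: prifu, v: 2284-11-22) => 2065-02-06
// jar.lookup(k: prifu) => 2284-11-22
// jar.keep(k: slibrismop, v: 258) => sme
// jar.keep(k: flosorn, v: 335) => nil
// jar.labels() => [flosorn, guvab_ond, locro, prifu, slibrismop]
// jar.keep(k: slibrismop, v: -76) => 258
// dial.drift(n: 198) => 1814-04-30
// jar.lookup(k: locro) => droduvost
// jar.lookup(k: slibrismop) => -76
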